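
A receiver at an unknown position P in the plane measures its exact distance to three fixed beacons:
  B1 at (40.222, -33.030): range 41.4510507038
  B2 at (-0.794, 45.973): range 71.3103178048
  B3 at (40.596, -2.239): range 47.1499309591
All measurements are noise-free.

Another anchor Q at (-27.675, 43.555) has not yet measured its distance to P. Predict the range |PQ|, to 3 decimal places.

eq1: (x − 40.222)² + (y + 33.030)² = 41.4510507038²
eq2: (x + 0.794)² + (y − 45.973)² = 71.3103178048²
eq3: (x − 40.596)² + (y + 2.239)² = 47.1499309591²
eq2−eq1, eq2−eq3 (x²,y² cancel):
  82.032·x − 158.006·y = 3961.614840
  82.780·x − 96.424·y = 2400.946608
det = 82.032·-96.424 − -158.006·82.780 = 5169.883112
x = (3961.614840·-96.424 − -158.006·2400.946608) / 5169.883112 = -0.508866
y = (82.032·2400.946608 − 3961.614840·82.780) / 5169.883112 = -25.336748
|P − Q| = √((-0.508866 − -27.675)² + (-25.336748 − 43.555)²) = 74.054519

74.055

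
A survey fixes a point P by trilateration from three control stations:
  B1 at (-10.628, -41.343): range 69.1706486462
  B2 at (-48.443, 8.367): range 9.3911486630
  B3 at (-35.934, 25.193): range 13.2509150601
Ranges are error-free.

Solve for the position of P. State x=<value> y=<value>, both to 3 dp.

x=-46.803 y=17.614

eq1: (x + 10.628)² + (y + 41.343)² = 69.1706486462²
eq2: (x + 48.443)² + (y − 8.367)² = 9.3911486630²
eq3: (x + 35.934)² + (y − 25.193)² = 13.2509150601²
eq1−eq2, eq1−eq3 (x²,y² cancel):
  -75.630·x + 99.420·y = 5290.917866
  -50.612·x + 133.072·y = 4712.733456
det = -75.630·133.072 − 99.420·-50.612 = -5032.390320
x = (5290.917866·133.072 − 99.420·4712.733456) / -5032.390320 = -46.803417
y = (-75.630·4712.733456 − 5290.917866·-50.612) / -5032.390320 = 17.613915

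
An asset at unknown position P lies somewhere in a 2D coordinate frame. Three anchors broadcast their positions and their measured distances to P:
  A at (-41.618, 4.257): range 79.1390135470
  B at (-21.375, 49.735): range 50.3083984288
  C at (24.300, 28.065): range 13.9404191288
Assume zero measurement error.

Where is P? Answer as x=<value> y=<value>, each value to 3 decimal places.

x=28.244 y=41.436

eq1: (x + 41.618)² + (y − 4.257)² = 79.1390135470²
eq2: (x + 21.375)² + (y − 49.735)² = 50.3083984288²
eq3: (x − 24.300)² + (y − 28.065)² = 13.9404191288²
eq3−eq2, eq3−eq1 (x²,y² cancel):
  -91.350·x + 43.340·y = -784.273042
  -131.836·x − 47.616·y = -5696.602432
det = -91.350·-47.616 − 43.340·-131.836 = 10063.493840
x = (-784.273042·-47.616 − 43.340·-5696.602432) / 10063.493840 = 28.244137
y = (-91.350·-5696.602432 − -784.273042·-131.836) / 10063.493840 = 41.435829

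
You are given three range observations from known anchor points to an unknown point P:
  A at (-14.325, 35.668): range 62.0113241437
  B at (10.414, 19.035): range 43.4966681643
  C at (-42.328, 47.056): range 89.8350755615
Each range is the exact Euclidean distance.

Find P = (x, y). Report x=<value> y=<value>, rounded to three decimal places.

eq1: (x + 14.325)² + (y − 35.668)² = 62.0113241437²
eq2: (x − 10.414)² + (y − 19.035)² = 43.4966681643²
eq3: (x + 42.328)² + (y − 47.056)² = 89.8350755615²
eq2−eq1, eq2−eq3 (x²,y² cancel):
  -49.478·x + 33.266·y = -946.814953
  -105.484·x + 56.042·y = -2643.236561
det = -49.478·56.042 − 33.266·-105.484 = 736.184668
x = (-946.814953·56.042 − 33.266·-2643.236561) / 736.184668 = 47.363801
y = (-49.478·-2643.236561 − -946.814953·-105.484) / 736.184668 = 41.984344

x=47.364 y=41.984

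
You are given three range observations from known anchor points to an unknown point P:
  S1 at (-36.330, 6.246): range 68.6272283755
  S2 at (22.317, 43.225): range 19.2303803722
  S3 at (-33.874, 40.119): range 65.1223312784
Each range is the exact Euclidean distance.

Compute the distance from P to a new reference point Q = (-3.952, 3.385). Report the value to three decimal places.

40.109

eq1: (x + 36.330)² + (y − 6.246)² = 68.6272283755²
eq2: (x − 22.317)² + (y − 43.225)² = 19.2303803722²
eq3: (x + 33.874)² + (y − 40.119)² = 65.1223312784²
eq2−eq1, eq2−eq3 (x²,y² cancel):
  -117.294·x − 73.958·y = -5347.456643
  -112.382·x − 6.212·y = -3480.577579
det = -117.294·-6.212 − -73.958·-112.382 = -7582.917628
x = (-5347.456643·-6.212 − -73.958·-3480.577579) / -7582.917628 = 29.566213
y = (-117.294·-3480.577579 − -5347.456643·-112.382) / -7582.917628 = 25.413306
|P − Q| = √((29.566213 − -3.952)² + (25.413306 − 3.385)²) = 40.108813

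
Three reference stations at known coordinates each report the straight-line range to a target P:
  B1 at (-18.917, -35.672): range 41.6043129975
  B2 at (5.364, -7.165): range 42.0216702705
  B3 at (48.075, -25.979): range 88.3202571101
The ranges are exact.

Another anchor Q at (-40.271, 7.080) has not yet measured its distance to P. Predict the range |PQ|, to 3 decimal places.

6.608

eq1: (x + 18.917)² + (y + 35.672)² = 41.6043129975²
eq2: (x − 5.364)² + (y + 7.165)² = 42.0216702705²
eq3: (x − 48.075)² + (y + 25.979)² = 88.3202571101²
eq2−eq3, eq2−eq1 (x²,y² cancel):
  85.422·x − 37.628·y = -3128.642699
  -48.562·x − 57.014·y = 1585.136664
det = 85.422·-57.014 − -37.628·-48.562 = -6697.540844
x = (-3128.642699·-57.014 − -37.628·1585.136664) / -6697.540844 = -35.538709
y = (85.422·1585.136664 − -3128.642699·-48.562) / -6697.540844 = 2.467712
|P − Q| = √((-35.538709 − -40.271)² + (2.467712 − 7.080)²) = 6.608160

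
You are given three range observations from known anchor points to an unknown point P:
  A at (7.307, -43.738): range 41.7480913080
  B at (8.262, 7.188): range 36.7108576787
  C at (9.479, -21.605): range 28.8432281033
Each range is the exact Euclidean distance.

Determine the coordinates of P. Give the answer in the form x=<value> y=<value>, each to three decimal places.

eq1: (x − 7.307)² + (y + 43.738)² = 41.7480913080²
eq2: (x − 8.262)² + (y − 7.188)² = 36.7108576787²
eq3: (x − 9.479)² + (y + 21.605)² = 28.8432281033²
eq3−eq1, eq3−eq2 (x²,y² cancel):
  -4.344·x − 44.266·y = 498.806107
  -2.434·x + 57.586·y = -952.454742
det = -4.344·57.586 − -44.266·-2.434 = -357.897028
x = (498.806107·57.586 − -44.266·-952.454742) / -357.897028 = 37.544635
y = (-4.344·-952.454742 − 498.806107·-2.434) / -357.897028 = -14.952785

x=37.545 y=-14.953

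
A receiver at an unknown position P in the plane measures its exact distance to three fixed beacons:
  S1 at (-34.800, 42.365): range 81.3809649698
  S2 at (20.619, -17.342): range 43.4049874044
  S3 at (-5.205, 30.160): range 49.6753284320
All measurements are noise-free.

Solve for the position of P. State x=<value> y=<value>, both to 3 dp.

eq1: (x + 34.800)² + (y − 42.365)² = 81.3809649698²
eq2: (x − 20.619)² + (y + 17.342)² = 43.4049874044²
eq3: (x + 5.205)² + (y − 30.160)² = 49.6753284320²
eq2−eq3, eq2−eq1 (x²,y² cancel):
  -51.648·x + 95.004·y = -372.815823
  -110.838·x + 119.414·y = -2458.923428
det = -51.648·119.414 − 95.004·-110.838 = 4362.559080
x = (-372.815823·119.414 − 95.004·-2458.923428) / 4362.559080 = 43.343398
y = (-51.648·-2458.923428 − -372.815823·-110.838) / 4362.559080 = 19.639004

x=43.343 y=19.639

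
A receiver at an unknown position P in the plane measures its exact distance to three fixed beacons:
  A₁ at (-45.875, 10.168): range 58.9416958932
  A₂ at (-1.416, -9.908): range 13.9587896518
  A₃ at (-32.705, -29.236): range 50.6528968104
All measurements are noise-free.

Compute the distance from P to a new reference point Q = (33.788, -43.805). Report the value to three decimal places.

45.586

eq1: (x + 45.875)² + (y − 10.168)² = 58.9416958932²
eq2: (x + 1.416)² + (y + 9.908)² = 13.9587896518²
eq3: (x + 32.705)² + (y + 29.236)² = 50.6528968104²
eq1−eq3, eq1−eq2 (x²,y² cancel):
  26.340·x − 78.808·y = 624.864431
  88.918·x − 40.152·y = 1171.545377
det = 26.340·-40.152 − -78.808·88.918 = 5949.846064
x = (624.864431·-40.152 − -78.808·1171.545377) / 5949.846064 = 11.300728
y = (26.340·1171.545377 − 624.864431·88.918) / 5949.846064 = -4.151904
|P − Q| = √((11.300728 − 33.788)² + (-4.151904 − -43.805)²) = 45.585583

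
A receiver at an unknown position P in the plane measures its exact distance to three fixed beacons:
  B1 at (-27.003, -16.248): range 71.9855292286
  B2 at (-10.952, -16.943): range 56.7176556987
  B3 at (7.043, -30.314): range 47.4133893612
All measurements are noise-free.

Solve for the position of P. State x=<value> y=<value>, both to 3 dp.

x=42.980 y=0.615

eq1: (x + 27.003)² + (y + 16.248)² = 71.9855292286²
eq2: (x + 10.952)² + (y + 16.943)² = 56.7176556987²
eq3: (x − 7.043)² + (y + 30.314)² = 47.4133893612²
eq2−eq1, eq2−eq3 (x²,y² cancel):
  -32.102·x + 1.390·y = -1378.875990
  35.990·x − 26.742·y = 1530.393869
det = -32.102·-26.742 − 1.390·35.990 = 808.445584
x = (-1378.875990·-26.742 − 1.390·1530.393869) / 808.445584 = 42.979583
y = (-32.102·1530.393869 − -1378.875990·35.990) / 808.445584 = 0.614813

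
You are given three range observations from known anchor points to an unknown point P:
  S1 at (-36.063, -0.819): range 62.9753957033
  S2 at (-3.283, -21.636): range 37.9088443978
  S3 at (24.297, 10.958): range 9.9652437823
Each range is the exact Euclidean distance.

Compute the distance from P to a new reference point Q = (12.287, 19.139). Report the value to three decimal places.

eq1: (x + 36.063)² + (y + 0.819)² = 62.9753957033²
eq2: (x + 3.283)² + (y + 21.636)² = 37.9088443978²
eq3: (x − 24.297)² + (y − 10.958)² = 9.9652437823²
eq1−eq3, eq1−eq2 (x²,y² cancel):
  120.720·x + 23.554·y = 3275.805623
  65.560·x − 41.634·y = 1706.503835
det = 120.720·-41.634 − 23.554·65.560 = -6570.256720
x = (3275.805623·-41.634 − 23.554·1706.503835) / -6570.256720 = 26.875644
y = (120.720·1706.503835 − 3275.805623·65.560) / -6570.256720 = 1.332166
|P − Q| = √((26.875644 − 12.287)² + (1.332166 − 19.139)²) = 23.019815

23.020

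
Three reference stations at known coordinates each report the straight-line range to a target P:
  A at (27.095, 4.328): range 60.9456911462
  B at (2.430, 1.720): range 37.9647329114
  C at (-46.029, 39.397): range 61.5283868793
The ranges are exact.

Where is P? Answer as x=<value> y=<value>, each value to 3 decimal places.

eq1: (x − 27.095)² + (y − 4.328)² = 60.9456911462²
eq2: (x − 2.430)² + (y − 1.720)² = 37.9647329114²
eq3: (x + 46.029)² + (y − 39.397)² = 61.5283868793²
eq3−eq2, eq3−eq1 (x²,y² cancel):
  96.918·x − 75.354·y = -1317.507703
  146.248·x − 70.138·y = -2846.556718
det = 96.918·-70.138 − -75.354·146.248 = 4222.737108
x = (-1317.507703·-70.138 − -75.354·-2846.556718) / 4222.737108 = -28.913019
y = (96.918·-2846.556718 − -1317.507703·146.248) / 4222.737108 = -19.702794

x=-28.913 y=-19.703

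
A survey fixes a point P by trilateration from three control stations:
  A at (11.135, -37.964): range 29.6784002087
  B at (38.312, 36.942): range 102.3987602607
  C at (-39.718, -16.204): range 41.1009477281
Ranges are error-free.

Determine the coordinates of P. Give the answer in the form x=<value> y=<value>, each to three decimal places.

x=-16.072 y=-49.822

eq1: (x − 11.135)² + (y + 37.964)² = 29.6784002087²
eq2: (x − 38.312)² + (y − 36.942)² = 102.3987602607²
eq3: (x + 39.718)² + (y + 16.204)² = 41.1009477281²
eq3−eq2, eq3−eq1 (x²,y² cancel):
  156.060·x + 106.292·y = -7803.786631
  101.706·x − 43.520·y = 533.644846
det = 156.060·-43.520 − 106.292·101.706 = -17602.265352
x = (-7803.786631·-43.520 − 106.292·533.644846) / -17602.265352 = -16.071716
y = (156.060·533.644846 − -7803.786631·101.706) / -17602.265352 = -49.821572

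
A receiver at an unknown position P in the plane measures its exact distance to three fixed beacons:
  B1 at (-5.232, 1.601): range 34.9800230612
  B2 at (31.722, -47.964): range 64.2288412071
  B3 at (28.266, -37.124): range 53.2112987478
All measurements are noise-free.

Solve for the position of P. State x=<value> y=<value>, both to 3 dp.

eq1: (x + 5.232)² + (y − 1.601)² = 34.9800230612²
eq2: (x − 31.722)² + (y + 47.964)² = 64.2288412071²
eq3: (x − 28.266)² + (y + 37.124)² = 53.2112987478²
eq3−eq1, eq3−eq2 (x²,y² cancel):
  -66.996·x + 77.450·y = -539.380806
  6.912·x − 21.680·y = -164.229280
det = -66.996·-21.680 − 77.450·6.912 = 917.138880
x = (-539.380806·-21.680 − 77.450·-164.229280) / 917.138880 = 26.619015
y = (-66.996·-164.229280 − -539.380806·6.912) / 917.138880 = 16.061804

x=26.619 y=16.062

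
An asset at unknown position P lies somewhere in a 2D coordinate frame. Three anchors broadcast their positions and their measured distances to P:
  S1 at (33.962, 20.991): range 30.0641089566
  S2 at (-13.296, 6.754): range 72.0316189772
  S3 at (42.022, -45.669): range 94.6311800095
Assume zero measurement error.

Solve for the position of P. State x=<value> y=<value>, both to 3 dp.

eq1: (x − 33.962)² + (y − 20.991)² = 30.0641089566²
eq2: (x + 13.296)² + (y − 6.754)² = 72.0316189772²
eq3: (x − 42.022)² + (y + 45.669)² = 94.6311800095²
eq2−eq3, eq2−eq1 (x²,y² cancel):
  110.636·x − 104.846·y = -137.400185
  94.516·x + 28.474·y = 5656.342878
det = 110.636·28.474 − -104.846·94.516 = 13059.874000
x = (-137.400185·28.474 − -104.846·5656.342878) / 13059.874000 = 45.110128
y = (110.636·5656.342878 − -137.400185·94.516) / 13059.874000 = 48.911779

x=45.110 y=48.912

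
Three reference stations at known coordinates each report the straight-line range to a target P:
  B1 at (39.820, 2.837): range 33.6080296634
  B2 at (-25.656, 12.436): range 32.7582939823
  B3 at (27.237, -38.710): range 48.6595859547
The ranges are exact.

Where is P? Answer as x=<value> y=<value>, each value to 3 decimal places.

x=6.296 y=5.213

eq1: (x − 39.820)² + (y − 2.837)² = 33.6080296634²
eq2: (x + 25.656)² + (y − 12.436)² = 32.7582939823²
eq3: (x − 27.237)² + (y + 38.710)² = 48.6595859547²
eq3−eq2, eq3−eq1 (x²,y² cancel):
  -105.786·x + 102.292·y = -132.784356
  25.166·x + 83.094·y = 591.618347
det = -105.786·83.094 − 102.292·25.166 = -11364.462356
x = (-132.784356·83.094 − 102.292·591.618347) / -11364.462356 = 6.296066
y = (-105.786·591.618347 − -132.784356·25.166) / -11364.462356 = 5.213030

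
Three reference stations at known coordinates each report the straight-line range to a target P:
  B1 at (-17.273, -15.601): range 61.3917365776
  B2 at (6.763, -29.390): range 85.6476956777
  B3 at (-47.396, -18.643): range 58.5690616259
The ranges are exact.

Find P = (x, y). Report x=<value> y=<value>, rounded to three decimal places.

eq1: (x + 17.273)² + (y + 15.601)² = 61.3917365776²
eq2: (x − 6.763)² + (y + 29.390)² = 85.6476956777²
eq3: (x + 47.396)² + (y + 18.643)² = 58.5690616259²
eq2−eq1, eq2−eq3 (x²,y² cancel):
  -48.072·x + 27.578·y = 3198.819916
  -108.318·x + 21.494·y = 5589.624791
det = -48.072·21.494 − 27.578·-108.318 = 1953.934236
x = (3198.819916·21.494 − 27.578·5589.624791) / 1953.934236 = -43.704254
y = (-48.072·5589.624791 − 3198.819916·-108.318) / 1953.934236 = 39.809596

x=-43.704 y=39.810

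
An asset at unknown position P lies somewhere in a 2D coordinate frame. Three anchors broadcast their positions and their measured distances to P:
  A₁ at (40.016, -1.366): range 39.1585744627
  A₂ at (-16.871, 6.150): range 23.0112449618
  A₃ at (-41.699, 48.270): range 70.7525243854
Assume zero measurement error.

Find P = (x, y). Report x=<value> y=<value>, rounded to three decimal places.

x=1.397 y=-7.843

eq1: (x − 40.016)² + (y + 1.366)² = 39.1585744627²
eq2: (x + 16.871)² + (y − 6.150)² = 23.0112449618²
eq3: (x + 41.699)² + (y − 48.270)² = 70.7525243854²
eq1−eq2, eq1−eq3 (x²,y² cancel):
  -113.774·x + 15.032·y = -276.816512
  -163.430·x + 99.272·y = -1006.872464
det = -113.774·99.272 − 15.032·-163.430 = -8837.892768
x = (-276.816512·99.272 − 15.032·-1006.872464) / -8837.892768 = 1.396806
y = (-113.774·-1006.872464 − -276.816512·-163.430) / -8837.892768 = -7.843022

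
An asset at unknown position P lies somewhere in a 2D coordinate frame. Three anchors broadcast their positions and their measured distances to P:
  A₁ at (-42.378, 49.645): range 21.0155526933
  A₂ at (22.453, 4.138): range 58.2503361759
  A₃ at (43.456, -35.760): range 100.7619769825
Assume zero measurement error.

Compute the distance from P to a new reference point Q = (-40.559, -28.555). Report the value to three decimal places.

eq1: (x + 42.378)² + (y − 49.645)² = 21.0155526933²
eq2: (x − 22.453)² + (y − 4.138)² = 58.2503361759²
eq3: (x − 43.456)² + (y + 35.760)² = 100.7619769825²
eq2−eq3, eq2−eq1 (x²,y² cancel):
  42.006·x − 79.796·y = -4113.933058
  -129.662·x + 91.014·y = 6690.708866
det = 42.006·91.014 − -79.796·-129.662 = -6523.374868
x = (-4113.933058·91.014 − -79.796·6690.708866) / -6523.374868 = -24.445368
y = (42.006·6690.708866 − -4113.933058·-129.662) / -6523.374868 = 38.687164
|P − Q| = √((-24.445368 − -40.559)² + (38.687164 − -28.555)²) = 69.145916

69.146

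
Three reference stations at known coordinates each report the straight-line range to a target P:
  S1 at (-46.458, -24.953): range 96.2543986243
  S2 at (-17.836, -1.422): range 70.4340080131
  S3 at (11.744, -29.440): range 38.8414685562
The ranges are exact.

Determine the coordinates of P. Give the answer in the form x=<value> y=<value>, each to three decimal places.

x=49.728 y=-21.323

eq1: (x + 46.458)² + (y + 24.953)² = 96.2543986243²
eq2: (x + 17.836)² + (y + 1.422)² = 70.4340080131²
eq3: (x − 11.744)² + (y + 29.440)² = 38.8414685562²
eq1−eq3, eq1−eq2 (x²,y² cancel):
  116.404·x − 8.974·y = 5979.886738
  57.244·x + 47.062·y = 1843.106777
det = 116.404·47.062 − -8.974·57.244 = 5991.912704
x = (5979.886738·47.062 − -8.974·1843.106777) / 5991.912704 = 49.727939
y = (116.404·1843.106777 − 5979.886738·57.244) / 5991.912704 = -21.323347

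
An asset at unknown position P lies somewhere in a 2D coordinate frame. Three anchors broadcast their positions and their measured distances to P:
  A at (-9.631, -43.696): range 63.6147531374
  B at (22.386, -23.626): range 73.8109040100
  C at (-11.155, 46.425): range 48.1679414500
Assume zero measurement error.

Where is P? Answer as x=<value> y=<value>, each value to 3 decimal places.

eq1: (x + 9.631)² + (y + 43.696)² = 63.6147531374²
eq2: (x − 22.386)² + (y + 23.626)² = 73.8109040100²
eq3: (x + 11.155)² + (y − 46.425)² = 48.1679414500²
eq2−eq1, eq2−eq3 (x²,y² cancel):
  -64.034·x − 40.140·y = 2343.988439
  -67.082·x + 140.102·y = 4348.292745
det = -64.034·140.102 − -40.140·-67.082 = -11663.962948
x = (2343.988439·140.102 − -40.140·4348.292745) / -11663.962948 = -43.118959
y = (-64.034·4348.292745 − 2343.988439·-67.082) / -11663.962948 = 10.390906

x=-43.119 y=10.391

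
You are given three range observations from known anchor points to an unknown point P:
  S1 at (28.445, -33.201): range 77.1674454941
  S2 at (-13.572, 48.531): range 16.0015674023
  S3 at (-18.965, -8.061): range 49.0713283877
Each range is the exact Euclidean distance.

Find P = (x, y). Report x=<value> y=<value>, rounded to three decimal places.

eq1: (x − 28.445)² + (y + 33.201)² = 77.1674454941²
eq2: (x + 13.572)² + (y − 48.531)² = 16.0015674023²
eq3: (x + 18.965)² + (y + 8.061)² = 49.0713283877²
eq1−eq2, eq1−eq3 (x²,y² cancel):
  -84.034·x + 163.464·y = 6326.797204
  -94.820·x + 50.280·y = 2060.045894
det = -84.034·50.280 − 163.464·-94.820 = 11274.426960
x = (6326.797204·50.280 − 163.464·2060.045894) / 11274.426960 = -1.652588
y = (-84.034·2060.045894 − 6326.797204·-94.820) / 11274.426960 = 37.854963

x=-1.653 y=37.855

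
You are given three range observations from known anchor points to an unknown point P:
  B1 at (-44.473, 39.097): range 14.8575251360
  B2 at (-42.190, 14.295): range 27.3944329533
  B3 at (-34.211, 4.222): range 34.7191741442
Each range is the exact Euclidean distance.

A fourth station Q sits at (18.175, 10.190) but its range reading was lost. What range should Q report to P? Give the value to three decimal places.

eq1: (x + 44.473)² + (y − 39.097)² = 14.8575251360²
eq2: (x + 42.190)² + (y − 14.295)² = 27.3944329533²
eq3: (x + 34.211)² + (y − 4.222)² = 34.7191741442²
eq1−eq2, eq1−eq3 (x²,y² cancel):
  4.566·x − 49.604·y = -2051.788917
  20.524·x − 69.750·y = -3302.880333
det = 4.566·-69.750 − -49.604·20.524 = 699.593996
x = (-2051.788917·-69.750 − -49.604·-3302.880333) / 699.593996 = -29.622609
y = (4.566·-3302.880333 − -2051.788917·20.524) / 699.593996 = 38.636644
|P − Q| = √((-29.622609 − 18.175)² + (38.636644 − 10.190)²) = 55.622144

55.622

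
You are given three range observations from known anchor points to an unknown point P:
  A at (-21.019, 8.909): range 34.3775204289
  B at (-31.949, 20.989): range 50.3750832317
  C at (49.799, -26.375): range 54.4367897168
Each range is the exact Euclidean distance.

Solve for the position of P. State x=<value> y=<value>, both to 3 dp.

x=-4.389 y=-21.179

eq1: (x + 21.019)² + (y − 8.909)² = 34.3775204289²
eq2: (x + 31.949)² + (y − 20.989)² = 50.3750832317²
eq3: (x − 49.799)² + (y + 26.375)² = 54.4367897168²
eq2−eq3, eq2−eq1 (x²,y² cancel):
  163.496·x − 94.728·y = 1288.589240
  21.860·x − 24.160·y = 415.727020
det = 163.496·-24.160 − -94.728·21.860 = -1879.309280
x = (1288.589240·-24.160 − -94.728·415.727020) / -1879.309280 = -4.389205
y = (163.496·415.727020 − 1288.589240·21.860) / -1879.309280 = -21.178602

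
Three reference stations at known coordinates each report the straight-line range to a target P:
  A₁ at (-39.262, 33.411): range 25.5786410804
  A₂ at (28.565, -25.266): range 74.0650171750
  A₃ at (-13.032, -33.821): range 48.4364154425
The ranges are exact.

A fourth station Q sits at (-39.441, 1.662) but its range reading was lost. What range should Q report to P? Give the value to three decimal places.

eq1: (x + 39.262)² + (y − 33.411)² = 25.5786410804²
eq2: (x − 28.565)² + (y + 25.266)² = 74.0650171750²
eq3: (x + 13.032)² + (y + 33.821)² = 48.4364154425²
eq2−eq1, eq2−eq3 (x²,y² cancel):
  -135.654·x + 117.354·y = 6034.829474
  -83.194·x − 17.110·y = 2998.903512
det = -135.654·-17.110 − 117.354·-83.194 = 12084.188616
x = (6034.829474·-17.110 − 117.354·2998.903512) / 12084.188616 = -37.668169
y = (-135.654·2998.903512 − 6034.829474·-83.194) / 12084.188616 = 7.882064
|P − Q| = √((-37.668169 − -39.441)² + (7.882064 − 1.662)²) = 6.467776

6.468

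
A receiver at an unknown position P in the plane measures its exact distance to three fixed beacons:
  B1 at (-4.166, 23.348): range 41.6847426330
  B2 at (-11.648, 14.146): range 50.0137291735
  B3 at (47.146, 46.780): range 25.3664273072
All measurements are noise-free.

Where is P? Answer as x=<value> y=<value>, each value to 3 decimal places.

x=37.519 y=23.311

eq1: (x + 4.166)² + (y − 23.348)² = 41.6847426330²
eq2: (x + 11.648)² + (y − 14.146)² = 50.0137291735²
eq3: (x − 47.146)² + (y − 46.780)² = 25.3664273072²
eq2−eq1, eq2−eq3 (x²,y² cancel):
  14.964·x + 18.404·y = 990.454777
  117.588·x + 65.268·y = 5933.245968
det = 14.964·65.268 − 18.404·117.588 = -1187.419200
x = (990.454777·65.268 − 18.404·5933.245968) / -1187.419200 = 37.518727
y = (14.964·5933.245968 − 990.454777·117.588) / -1187.419200 = 23.311484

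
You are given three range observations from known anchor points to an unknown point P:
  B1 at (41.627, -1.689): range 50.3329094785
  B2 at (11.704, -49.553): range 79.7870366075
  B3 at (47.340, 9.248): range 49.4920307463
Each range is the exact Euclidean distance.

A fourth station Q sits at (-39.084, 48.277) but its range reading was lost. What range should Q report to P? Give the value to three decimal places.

eq1: (x − 41.627)² + (y + 1.689)² = 50.3329094785²
eq2: (x − 11.704)² + (y + 49.553)² = 79.7870366075²
eq3: (x − 47.340)² + (y − 9.248)² = 49.4920307463²
eq3−eq1, eq3−eq2 (x²,y² cancel):
  -11.426·x − 21.874·y = -674.881923
  -71.272·x − 117.602·y = -3650.627782
det = -11.426·-117.602 − -21.874·-71.272 = -215.283276
x = (-674.881923·-117.602 − -21.874·-3650.627782) / -215.283276 = 2.259201
y = (-11.426·-3650.627782 − -674.881923·-71.272) / -215.283276 = 29.673050
|P − Q| = √((2.259201 − -39.084)² + (29.673050 − 48.277)²) = 45.336158

45.336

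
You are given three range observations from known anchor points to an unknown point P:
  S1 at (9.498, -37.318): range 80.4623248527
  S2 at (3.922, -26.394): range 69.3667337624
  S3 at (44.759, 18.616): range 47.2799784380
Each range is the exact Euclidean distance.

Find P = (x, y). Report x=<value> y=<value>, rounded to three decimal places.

x=4.235 y=42.972

eq1: (x − 9.498)² + (y + 37.318)² = 80.4623248527²
eq2: (x − 3.922)² + (y + 26.394)² = 69.3667337624²
eq3: (x − 44.759)² + (y − 18.616)² = 47.2799784380²
eq2−eq3, eq2−eq1 (x²,y² cancel):
  81.674·x + 90.020·y = 4214.245609
  11.152·x − 21.848·y = -891.622160
det = 81.674·-21.848 − 90.020·11.152 = -2788.316592
x = (4214.245609·-21.848 − 90.020·-891.622160) / -2788.316592 = 4.235176
y = (81.674·-891.622160 − 4214.245609·11.152) / -2788.316592 = 42.972027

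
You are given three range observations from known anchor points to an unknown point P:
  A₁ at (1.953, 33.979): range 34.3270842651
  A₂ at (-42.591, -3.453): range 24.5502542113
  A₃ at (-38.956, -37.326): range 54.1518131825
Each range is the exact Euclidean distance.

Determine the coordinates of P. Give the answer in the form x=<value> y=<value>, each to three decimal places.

x=-26.964 y=15.481

eq1: (x − 1.953)² + (y − 33.979)² = 34.3270842651²
eq2: (x + 42.591)² + (y + 3.453)² = 24.5502542113²
eq3: (x + 38.956)² + (y + 37.326)² = 54.1518131825²
eq1−eq3, eq1−eq2 (x²,y² cancel):
  -81.818·x − 142.610·y = -1.656595
  -89.088·x − 74.864·y = 1243.163572
det = -81.818·-74.864 − -142.610·-89.088 = -6579.616928
x = (-1.656595·-74.864 − -142.610·1243.163572) / -6579.616928 = -26.963815
y = (-81.818·1243.163572 − -1.656595·-89.088) / -6579.616928 = 15.481257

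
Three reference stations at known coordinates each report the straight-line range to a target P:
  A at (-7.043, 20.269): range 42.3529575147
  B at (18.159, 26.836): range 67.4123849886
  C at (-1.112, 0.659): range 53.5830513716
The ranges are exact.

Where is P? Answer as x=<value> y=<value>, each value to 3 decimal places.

eq1: (x + 7.043)² + (y − 20.269)² = 42.3529575147²
eq2: (x − 18.159)² + (y − 26.836)² = 67.4123849886²
eq3: (x + 1.112)² + (y − 0.659)² = 53.5830513716²
eq2−eq3, eq2−eq1 (x²,y² cancel):
  -38.542·x − 52.354·y = 625.036904
  -50.404·x − 13.134·y = 2161.172673
det = -38.542·-13.134 − -52.354·-50.404 = -2132.640388
x = (625.036904·-13.134 − -52.354·2161.172673) / -2132.640388 = -49.205107
y = (-38.542·2161.172673 − 625.036904·-50.404) / -2132.640388 = 24.285181

x=-49.205 y=24.285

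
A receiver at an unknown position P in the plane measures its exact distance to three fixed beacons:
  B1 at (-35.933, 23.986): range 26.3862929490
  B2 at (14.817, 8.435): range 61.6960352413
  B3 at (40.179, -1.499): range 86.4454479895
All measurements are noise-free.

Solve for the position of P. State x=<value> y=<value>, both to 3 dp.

x=-46.258 y=-0.296

eq1: (x + 35.933)² + (y − 23.986)² = 26.3862929490²
eq2: (x − 14.817)² + (y − 8.435)² = 61.6960352413²
eq3: (x − 40.179)² + (y + 1.499)² = 86.4454479895²
eq2−eq3, eq2−eq1 (x²,y² cancel):
  50.724·x − 19.868·y = -2340.508386
  -101.500·x + 31.102·y = 4685.980280
det = 50.724·31.102 − -19.868·-101.500 = -438.984152
x = (-2340.508386·31.102 − -19.868·4685.980280) / -438.984152 = -46.258081
y = (50.724·4685.980280 − -2340.508386·-101.500) / -438.984152 = -0.296281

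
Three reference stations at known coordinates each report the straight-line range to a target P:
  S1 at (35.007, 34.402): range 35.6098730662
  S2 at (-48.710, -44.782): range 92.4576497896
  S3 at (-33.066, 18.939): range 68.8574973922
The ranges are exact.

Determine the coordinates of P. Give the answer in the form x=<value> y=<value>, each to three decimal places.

eq1: (x − 35.007)² + (y − 34.402)² = 35.6098730662²
eq2: (x + 48.710)² + (y + 44.782)² = 92.4576497896²
eq3: (x + 33.066)² + (y − 18.939)² = 68.8574973922²
eq3−eq1, eq3−eq2 (x²,y² cancel):
  136.146·x + 30.926·y = 4430.233463
  -31.288·x − 127.442·y = -881.016510
det = 136.146·-127.442 − 30.926·-31.288 = -16383.105844
x = (4430.233463·-127.442 − 30.926·-881.016510) / -16383.105844 = 32.799123
y = (136.146·-881.016510 − 4430.233463·-31.288) / -16383.105844 = -1.139361

x=32.799 y=-1.139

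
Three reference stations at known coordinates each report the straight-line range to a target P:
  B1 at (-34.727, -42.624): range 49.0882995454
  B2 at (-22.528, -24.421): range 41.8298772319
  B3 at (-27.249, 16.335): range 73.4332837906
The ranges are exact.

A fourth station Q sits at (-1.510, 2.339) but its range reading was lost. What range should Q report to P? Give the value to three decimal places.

49.152

eq1: (x + 34.727)² + (y + 42.624)² = 49.0882995454²
eq2: (x + 22.528)² + (y + 24.421)² = 41.8298772319²
eq3: (x + 27.249)² + (y − 16.335)² = 73.4332837906²
eq2−eq1, eq2−eq3 (x²,y² cancel):
  -24.398·x − 36.406·y = 1258.951357
  -9.442·x + 81.512·y = -3737.264338
det = -24.398·81.512 − -36.406·-9.442 = -2332.475228
x = (1258.951357·81.512 − -36.406·-3737.264338) / -2332.475228 = 14.336359
y = (-24.398·-3737.264338 − 1258.951357·-9.442) / -2332.475228 = -44.188591
|P − Q| = √((14.336359 − -1.510)² + (-44.188591 − 2.339)²) = 49.152048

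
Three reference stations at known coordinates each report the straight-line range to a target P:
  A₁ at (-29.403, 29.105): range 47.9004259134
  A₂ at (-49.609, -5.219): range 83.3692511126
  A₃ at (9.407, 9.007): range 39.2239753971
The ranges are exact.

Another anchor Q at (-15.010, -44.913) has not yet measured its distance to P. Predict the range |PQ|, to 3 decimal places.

eq1: (x + 29.403)² + (y − 29.105)² = 47.9004259134²
eq2: (x + 49.609)² + (y + 5.219)² = 83.3692511126²
eq3: (x − 9.407)² + (y − 9.007)² = 39.2239753971²
eq3−eq2, eq3−eq1 (x²,y² cancel):
  -118.032·x − 28.452·y = -3093.238641
  -77.620·x + 40.196·y = 786.089179
det = -118.032·40.196 − -28.452·-77.620 = -6952.858512
x = (-3093.238641·40.196 − -28.452·786.089179) / -6952.858512 = 14.665912
y = (-118.032·786.089179 − -3093.238641·-77.620) / -6952.858512 = 47.876835
|P − Q| = √((14.665912 − -15.010)² + (47.876835 − -44.913)²) = 97.419779

97.420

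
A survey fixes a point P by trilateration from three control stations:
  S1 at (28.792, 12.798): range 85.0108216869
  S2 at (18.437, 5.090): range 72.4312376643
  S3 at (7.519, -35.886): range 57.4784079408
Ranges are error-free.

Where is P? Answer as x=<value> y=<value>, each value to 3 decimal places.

x=-48.435 y=-22.738

eq1: (x − 28.792)² + (y − 12.798)² = 85.0108216869²
eq2: (x − 18.437)² + (y − 5.090)² = 72.4312376643²
eq3: (x − 7.519)² + (y + 35.886)² = 57.4784079408²
eq1−eq3, eq1−eq2 (x²,y² cancel):
  -42.546·x − 97.368·y = 4274.644713
  -20.710·x − 15.416·y = 1353.618615
det = -42.546·-15.416 − -97.368·-20.710 = -1360.602144
x = (4274.644713·-15.416 − -97.368·1353.618615) / -1360.602144 = -48.435330
y = (-42.546·1353.618615 − 4274.644713·-20.710) / -1360.602144 = -22.737605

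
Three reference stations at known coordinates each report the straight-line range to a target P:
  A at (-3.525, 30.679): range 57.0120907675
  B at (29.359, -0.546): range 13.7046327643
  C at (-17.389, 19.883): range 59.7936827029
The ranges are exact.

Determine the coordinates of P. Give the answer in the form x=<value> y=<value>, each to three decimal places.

x=31.864 y=-14.020

eq1: (x + 3.525)² + (y − 30.679)² = 57.0120907675²
eq2: (x − 29.359)² + (y + 0.546)² = 13.7046327643²
eq3: (x + 17.389)² + (y − 19.883)² = 59.7936827029²
eq2−eq3, eq2−eq1 (x²,y² cancel):
  -93.496·x + 40.858·y = -3552.005519
  -65.768·x + 62.450·y = -2971.183865
det = -93.496·62.450 − 40.858·-65.768 = -3151.676256
x = (-3552.005519·62.450 − 40.858·-2971.183865) / -3151.676256 = 31.864350
y = (-93.496·-2971.183865 − -3552.005519·-65.768) / -3151.676256 = -14.019685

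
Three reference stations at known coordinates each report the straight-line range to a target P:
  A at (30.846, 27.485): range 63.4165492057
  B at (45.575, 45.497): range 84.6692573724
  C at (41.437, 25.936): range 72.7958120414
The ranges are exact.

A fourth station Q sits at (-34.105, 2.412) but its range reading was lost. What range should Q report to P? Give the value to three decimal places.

6.486

eq1: (x − 30.846)² + (y − 27.485)² = 63.4165492057²
eq2: (x − 45.575)² + (y − 45.497)² = 84.6692573724²
eq3: (x − 41.437)² + (y − 25.936)² = 72.7958120414²
eq3−eq1, eq3−eq2 (x²,y² cancel):
  -21.182·x + 3.098·y = 594.771414
  8.276·x + 39.122·y = -112.296324
det = -21.182·39.122 − 3.098·8.276 = -854.321252
x = (594.771414·39.122 − 3.098·-112.296324) / -854.321252 = -27.643631
y = (-21.182·-112.296324 − 594.771414·8.276) / -854.321252 = 2.977413
|P − Q| = √((-27.643631 − -34.105)² + (2.977413 − 2.412)²) = 6.486061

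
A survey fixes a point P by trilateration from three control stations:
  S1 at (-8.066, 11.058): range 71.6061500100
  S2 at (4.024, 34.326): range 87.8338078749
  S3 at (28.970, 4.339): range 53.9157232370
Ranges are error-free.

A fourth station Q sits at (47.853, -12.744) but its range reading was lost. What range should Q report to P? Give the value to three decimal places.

eq1: (x + 8.066)² + (y − 11.058)² = 71.6061500100²
eq2: (x − 4.024)² + (y − 34.326)² = 87.8338078749²
eq3: (x − 28.970)² + (y − 4.339)² = 53.9157232370²
eq3−eq1, eq3−eq2 (x²,y² cancel):
  -74.072·x + 13.438·y = -2891.283608
  -49.892·x + 59.974·y = -4471.493563
det = -74.072·59.974 − 13.438·-49.892 = -3771.945432
x = (-2891.283608·59.974 − 13.438·-4471.493563) / -3771.945432 = 30.041239
y = (-74.072·-4471.493563 − -2891.283608·-49.892) / -3771.945432 = -49.566080
|P − Q| = √((30.041239 − 47.853)² + (-49.566080 − -12.744)²) = 40.903844

40.904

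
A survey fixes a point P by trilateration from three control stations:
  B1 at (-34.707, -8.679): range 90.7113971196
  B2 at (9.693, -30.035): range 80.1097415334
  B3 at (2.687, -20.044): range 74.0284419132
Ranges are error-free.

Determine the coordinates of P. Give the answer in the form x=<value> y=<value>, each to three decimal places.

eq1: (x + 34.707)² + (y + 8.679)² = 90.7113971196²
eq2: (x − 9.693)² + (y + 30.035)² = 80.1097415334²
eq3: (x − 2.687)² + (y + 20.044)² = 74.0284419132²
eq3−eq2, eq3−eq1 (x²,y² cancel):
  14.012·x − 19.982·y = -350.286907
  -74.788·x + 22.730·y = -1877.428370
det = 14.012·22.730 − -19.982·-74.788 = -1175.921056
x = (-350.286907·22.730 − -19.982·-1877.428370) / -1175.921056 = 38.673340
y = (14.012·-1877.428370 − -350.286907·-74.788) / -1175.921056 = 44.649072

x=38.673 y=44.649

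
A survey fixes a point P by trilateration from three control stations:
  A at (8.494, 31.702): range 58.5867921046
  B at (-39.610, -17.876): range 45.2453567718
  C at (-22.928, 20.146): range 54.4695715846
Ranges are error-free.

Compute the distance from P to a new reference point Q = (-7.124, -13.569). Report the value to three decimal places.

eq1: (x − 8.494)² + (y − 31.702)² = 58.5867921046²
eq2: (x + 39.610)² + (y + 17.876)² = 45.2453567718²
eq3: (x + 22.928)² + (y − 20.146)² = 54.4695715846²
eq3−eq1, eq3−eq2 (x²,y² cancel):
  62.844·x + 23.112·y = -319.867641
  -33.364·x − 76.044·y = 1876.740895
det = 62.844·-76.044 − 23.112·-33.364 = -4007.800368
x = (-319.867641·-76.044 − 23.112·1876.740895) / -4007.800368 = 4.753535
y = (62.844·1876.740895 − -319.867641·-33.364) / -4007.800368 = -26.765265
|P − Q| = √((4.753535 − -7.124)² + (-26.765265 − -13.569)²) = 17.754359

17.754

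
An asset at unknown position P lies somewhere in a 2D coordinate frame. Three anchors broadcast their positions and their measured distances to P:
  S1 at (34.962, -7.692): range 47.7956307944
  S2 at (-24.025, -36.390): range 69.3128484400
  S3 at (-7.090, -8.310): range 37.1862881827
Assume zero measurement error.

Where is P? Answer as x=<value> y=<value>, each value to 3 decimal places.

eq1: (x − 34.962)² + (y + 7.692)² = 47.7956307944²
eq2: (x + 24.025)² + (y + 36.390)² = 69.3128484400²
eq3: (x + 7.090)² + (y + 8.310)² = 37.1862881827²
eq1−eq3, eq1−eq2 (x²,y² cancel):
  -84.104·x − 1.236·y = -260.581814
  -117.974·x − 57.396·y = -1899.924219
det = -84.104·-57.396 − -1.236·-117.974 = 4681.417320
x = (-260.581814·-57.396 − -1.236·-1899.924219) / 4681.417320 = 2.693212
y = (-84.104·-1899.924219 − -260.581814·-117.974) / 4681.417320 = 27.566299

x=2.693 y=27.566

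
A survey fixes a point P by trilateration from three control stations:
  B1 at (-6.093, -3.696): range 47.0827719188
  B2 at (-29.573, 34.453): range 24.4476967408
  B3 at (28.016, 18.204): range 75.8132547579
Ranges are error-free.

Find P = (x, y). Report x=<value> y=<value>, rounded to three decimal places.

eq1: (x + 6.093)² + (y + 3.696)² = 47.0827719188²
eq2: (x + 29.573)² + (y − 34.453)² = 24.4476967408²
eq3: (x − 28.016)² + (y − 18.204)² = 75.8132547579²
eq3−eq2, eq3−eq1 (x²,y² cancel):
  -115.178·x + 32.498·y = 6095.249387
  -68.218·x − 43.800·y = 2465.365378
det = -115.178·-43.800 − 32.498·-68.218 = 7261.744964
x = (6095.249387·-43.800 − 32.498·2465.365378) / 7261.744964 = -47.797240
y = (-115.178·2465.365378 − 6095.249387·-68.218) / 7261.744964 = 18.156775

x=-47.797 y=18.157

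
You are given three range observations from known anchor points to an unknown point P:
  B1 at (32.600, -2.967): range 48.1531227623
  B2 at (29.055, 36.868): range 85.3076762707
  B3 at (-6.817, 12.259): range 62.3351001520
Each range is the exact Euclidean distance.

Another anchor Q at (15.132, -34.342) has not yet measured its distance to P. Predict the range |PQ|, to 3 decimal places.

eq1: (x − 32.600)² + (y + 2.967)² = 48.1531227623²
eq2: (x − 29.055)² + (y − 36.868)² = 85.3076762707²
eq3: (x + 6.817)² + (y − 12.259)² = 62.3351001520²
eq3−eq2, eq3−eq1 (x²,y² cancel):
  71.744·x + 49.218·y = -1385.047041
  78.834·x − 30.452·y = 2441.749998
det = 71.744·-30.452 − 49.218·78.834 = -6064.800100
x = (-1385.047041·-30.452 − 49.218·2441.749998) / -6064.800100 = 12.861199
y = (71.744·2441.749998 − -1385.047041·78.834) / -6064.800100 = -46.888555
|P − Q| = √((12.861199 − 15.132)² + (-46.888555 − -34.342)²) = 12.750395

12.750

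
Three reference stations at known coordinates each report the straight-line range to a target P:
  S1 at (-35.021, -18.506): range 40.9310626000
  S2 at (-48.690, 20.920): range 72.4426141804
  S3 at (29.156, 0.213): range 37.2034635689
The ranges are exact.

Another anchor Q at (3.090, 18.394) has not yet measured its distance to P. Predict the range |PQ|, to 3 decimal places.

46.347

eq1: (x + 35.021)² + (y + 18.506)² = 40.9310626000²
eq2: (x + 48.690)² + (y − 20.920)² = 72.4426141804²
eq3: (x − 29.156)² + (y − 0.213)² = 37.2034635689²
eq2−eq1, eq2−eq3 (x²,y² cancel):
  27.338·x − 78.852·y = 2333.160441
  155.692·x − 41.414·y = 1905.589853
det = 27.338·-41.414 − -78.852·155.692 = 11144.449652
x = (2333.160441·-41.414 − -78.852·1905.589853) / 11144.449652 = 4.812626
y = (27.338·1905.589853 − 2333.160441·155.692) / 11144.449652 = -27.920571
|P − Q| = √((4.812626 − 3.090)² + (-27.920571 − 18.394)²) = 46.346596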